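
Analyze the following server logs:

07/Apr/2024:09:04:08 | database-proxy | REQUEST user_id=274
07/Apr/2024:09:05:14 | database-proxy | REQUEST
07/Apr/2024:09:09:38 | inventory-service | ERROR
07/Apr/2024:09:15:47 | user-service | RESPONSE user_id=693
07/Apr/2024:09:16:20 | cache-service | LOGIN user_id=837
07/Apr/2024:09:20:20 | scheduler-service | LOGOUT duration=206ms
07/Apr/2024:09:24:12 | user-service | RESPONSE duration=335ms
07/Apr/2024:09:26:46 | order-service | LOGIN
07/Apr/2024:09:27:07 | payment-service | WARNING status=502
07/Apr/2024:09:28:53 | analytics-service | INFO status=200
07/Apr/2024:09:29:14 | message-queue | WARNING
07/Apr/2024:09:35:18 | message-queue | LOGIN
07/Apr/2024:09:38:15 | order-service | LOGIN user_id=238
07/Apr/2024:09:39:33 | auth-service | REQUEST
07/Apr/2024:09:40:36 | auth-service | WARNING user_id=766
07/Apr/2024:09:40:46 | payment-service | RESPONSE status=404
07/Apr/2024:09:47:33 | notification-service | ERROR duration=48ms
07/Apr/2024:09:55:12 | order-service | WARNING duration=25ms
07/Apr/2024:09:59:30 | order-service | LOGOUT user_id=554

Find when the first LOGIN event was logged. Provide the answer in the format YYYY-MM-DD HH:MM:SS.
2024-04-07 09:16:20

To find the first event:

1. Filter for all LOGIN events
2. Sort by timestamp
3. Select the first one
4. Timestamp: 2024-04-07 09:16:20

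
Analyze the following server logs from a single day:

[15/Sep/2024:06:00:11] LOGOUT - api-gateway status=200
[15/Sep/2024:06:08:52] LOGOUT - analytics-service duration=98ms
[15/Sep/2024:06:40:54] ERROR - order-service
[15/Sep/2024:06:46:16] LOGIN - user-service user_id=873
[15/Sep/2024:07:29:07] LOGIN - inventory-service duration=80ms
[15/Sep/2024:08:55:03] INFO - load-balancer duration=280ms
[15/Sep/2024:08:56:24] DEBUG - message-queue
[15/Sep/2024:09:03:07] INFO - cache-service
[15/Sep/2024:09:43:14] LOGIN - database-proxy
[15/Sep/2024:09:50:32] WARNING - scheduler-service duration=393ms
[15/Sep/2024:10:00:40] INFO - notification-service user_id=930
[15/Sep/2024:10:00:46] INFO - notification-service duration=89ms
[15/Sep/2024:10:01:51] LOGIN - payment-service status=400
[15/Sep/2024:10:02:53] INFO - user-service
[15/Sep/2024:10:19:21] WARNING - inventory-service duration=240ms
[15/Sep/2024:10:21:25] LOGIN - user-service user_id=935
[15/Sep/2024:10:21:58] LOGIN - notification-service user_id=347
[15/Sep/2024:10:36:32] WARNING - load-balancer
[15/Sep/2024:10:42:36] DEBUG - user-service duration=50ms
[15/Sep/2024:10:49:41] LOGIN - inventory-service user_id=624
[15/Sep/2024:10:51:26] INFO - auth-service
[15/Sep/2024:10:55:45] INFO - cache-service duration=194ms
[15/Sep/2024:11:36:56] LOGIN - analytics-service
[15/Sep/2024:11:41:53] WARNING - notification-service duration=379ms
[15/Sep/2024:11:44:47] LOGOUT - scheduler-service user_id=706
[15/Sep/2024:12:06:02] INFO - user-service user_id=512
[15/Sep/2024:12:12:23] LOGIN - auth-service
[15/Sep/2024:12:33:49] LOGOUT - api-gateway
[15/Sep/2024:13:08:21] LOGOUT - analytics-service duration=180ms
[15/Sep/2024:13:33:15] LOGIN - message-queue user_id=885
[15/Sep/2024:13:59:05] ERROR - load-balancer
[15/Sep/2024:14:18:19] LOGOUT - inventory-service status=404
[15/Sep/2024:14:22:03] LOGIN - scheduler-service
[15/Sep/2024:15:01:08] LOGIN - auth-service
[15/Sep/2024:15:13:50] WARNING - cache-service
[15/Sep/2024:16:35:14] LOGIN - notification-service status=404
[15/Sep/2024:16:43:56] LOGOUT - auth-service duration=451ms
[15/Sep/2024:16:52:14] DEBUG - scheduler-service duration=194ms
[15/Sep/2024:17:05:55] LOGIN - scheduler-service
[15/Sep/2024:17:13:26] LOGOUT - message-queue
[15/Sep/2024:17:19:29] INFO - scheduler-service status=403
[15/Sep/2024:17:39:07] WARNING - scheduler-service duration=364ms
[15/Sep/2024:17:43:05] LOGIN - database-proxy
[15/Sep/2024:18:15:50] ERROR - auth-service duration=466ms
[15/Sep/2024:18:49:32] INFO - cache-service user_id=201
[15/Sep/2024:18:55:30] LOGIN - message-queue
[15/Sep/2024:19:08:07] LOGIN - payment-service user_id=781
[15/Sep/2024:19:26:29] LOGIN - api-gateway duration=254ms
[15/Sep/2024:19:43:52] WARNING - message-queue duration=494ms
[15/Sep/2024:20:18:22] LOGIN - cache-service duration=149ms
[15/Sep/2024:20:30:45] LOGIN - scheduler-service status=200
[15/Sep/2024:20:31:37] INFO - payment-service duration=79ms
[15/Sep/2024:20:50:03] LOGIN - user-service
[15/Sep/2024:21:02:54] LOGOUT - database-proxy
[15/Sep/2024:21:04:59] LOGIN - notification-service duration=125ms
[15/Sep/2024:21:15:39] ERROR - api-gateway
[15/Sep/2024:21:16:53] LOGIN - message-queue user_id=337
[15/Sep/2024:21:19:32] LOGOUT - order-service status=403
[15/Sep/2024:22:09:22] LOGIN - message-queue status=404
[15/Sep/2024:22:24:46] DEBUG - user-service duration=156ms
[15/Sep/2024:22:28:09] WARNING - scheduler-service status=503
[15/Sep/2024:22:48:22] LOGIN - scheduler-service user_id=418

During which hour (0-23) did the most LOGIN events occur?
10

To find the peak hour:

1. Group all LOGIN events by hour
2. Count events in each hour
3. Find hour with maximum count
4. Peak hour: 10 (with 4 events)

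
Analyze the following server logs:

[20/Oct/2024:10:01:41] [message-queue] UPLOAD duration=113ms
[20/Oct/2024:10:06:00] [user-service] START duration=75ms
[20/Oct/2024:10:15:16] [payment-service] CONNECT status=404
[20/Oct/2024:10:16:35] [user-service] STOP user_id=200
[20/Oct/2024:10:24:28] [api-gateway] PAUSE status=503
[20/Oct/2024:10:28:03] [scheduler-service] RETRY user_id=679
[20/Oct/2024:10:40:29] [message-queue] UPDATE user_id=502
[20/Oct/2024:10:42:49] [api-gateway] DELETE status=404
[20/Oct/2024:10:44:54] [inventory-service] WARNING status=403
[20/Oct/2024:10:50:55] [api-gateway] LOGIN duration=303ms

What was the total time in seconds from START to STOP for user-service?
635

To calculate state duration:

1. Find START event for user-service: 20/Oct/2024:10:06:00
2. Find STOP event for user-service: 20/Oct/2024:10:16:35
3. Calculate duration: 20/Oct/2024:10:16:35 - 20/Oct/2024:10:06:00 = 635 seconds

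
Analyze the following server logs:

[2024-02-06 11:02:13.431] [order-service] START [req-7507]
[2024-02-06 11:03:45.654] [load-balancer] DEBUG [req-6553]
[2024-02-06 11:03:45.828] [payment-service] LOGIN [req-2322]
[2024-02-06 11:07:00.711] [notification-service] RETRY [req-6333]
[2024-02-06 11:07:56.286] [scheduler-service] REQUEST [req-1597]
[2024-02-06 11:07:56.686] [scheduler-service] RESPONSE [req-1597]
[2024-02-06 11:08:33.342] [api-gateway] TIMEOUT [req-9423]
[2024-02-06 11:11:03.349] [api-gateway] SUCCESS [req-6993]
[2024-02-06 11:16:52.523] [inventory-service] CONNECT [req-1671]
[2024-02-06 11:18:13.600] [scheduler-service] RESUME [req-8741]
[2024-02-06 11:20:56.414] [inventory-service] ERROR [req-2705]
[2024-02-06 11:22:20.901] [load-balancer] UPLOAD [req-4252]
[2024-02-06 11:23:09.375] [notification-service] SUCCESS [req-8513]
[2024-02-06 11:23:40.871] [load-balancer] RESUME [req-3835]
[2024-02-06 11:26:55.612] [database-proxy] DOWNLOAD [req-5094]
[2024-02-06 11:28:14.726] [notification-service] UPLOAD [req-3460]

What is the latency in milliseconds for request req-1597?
400

To calculate latency:

1. Find REQUEST with id req-1597: 2024-02-06 11:07:56.286
2. Find RESPONSE with id req-1597: 2024-02-06 11:07:56.686
3. Latency: 2024-02-06 11:07:56.686 - 2024-02-06 11:07:56.286 = 400ms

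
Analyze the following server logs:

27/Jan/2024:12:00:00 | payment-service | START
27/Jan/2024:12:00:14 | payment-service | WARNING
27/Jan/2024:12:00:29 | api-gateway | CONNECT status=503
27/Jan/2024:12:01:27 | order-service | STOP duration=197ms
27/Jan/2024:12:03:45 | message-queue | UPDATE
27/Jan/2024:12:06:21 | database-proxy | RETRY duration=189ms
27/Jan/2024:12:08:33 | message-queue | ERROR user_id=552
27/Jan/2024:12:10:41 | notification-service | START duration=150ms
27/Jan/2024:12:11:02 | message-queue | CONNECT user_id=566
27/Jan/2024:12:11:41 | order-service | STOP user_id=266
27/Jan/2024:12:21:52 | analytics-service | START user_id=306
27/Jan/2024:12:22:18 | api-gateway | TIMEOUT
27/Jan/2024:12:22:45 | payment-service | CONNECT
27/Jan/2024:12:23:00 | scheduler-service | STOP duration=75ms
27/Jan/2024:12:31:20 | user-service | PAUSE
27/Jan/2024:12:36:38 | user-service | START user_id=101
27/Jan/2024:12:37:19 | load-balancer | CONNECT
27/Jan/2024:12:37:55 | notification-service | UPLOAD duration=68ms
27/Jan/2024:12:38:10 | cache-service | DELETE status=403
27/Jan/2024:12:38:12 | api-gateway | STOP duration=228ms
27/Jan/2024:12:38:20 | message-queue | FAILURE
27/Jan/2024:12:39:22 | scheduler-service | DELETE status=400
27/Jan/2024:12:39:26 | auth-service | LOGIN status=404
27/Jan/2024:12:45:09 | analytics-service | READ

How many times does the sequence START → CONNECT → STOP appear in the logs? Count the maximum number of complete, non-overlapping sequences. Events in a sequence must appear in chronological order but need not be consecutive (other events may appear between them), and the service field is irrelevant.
4

To count sequences:

1. Look for pattern: START → CONNECT → STOP
2. Greedily scan the log in chronological order, matching each sequence element in turn (ignoring service)
3. Each time the full pattern completes, increment the count and restart matching from the next event
4. Complete non-overlapping sequences found: 4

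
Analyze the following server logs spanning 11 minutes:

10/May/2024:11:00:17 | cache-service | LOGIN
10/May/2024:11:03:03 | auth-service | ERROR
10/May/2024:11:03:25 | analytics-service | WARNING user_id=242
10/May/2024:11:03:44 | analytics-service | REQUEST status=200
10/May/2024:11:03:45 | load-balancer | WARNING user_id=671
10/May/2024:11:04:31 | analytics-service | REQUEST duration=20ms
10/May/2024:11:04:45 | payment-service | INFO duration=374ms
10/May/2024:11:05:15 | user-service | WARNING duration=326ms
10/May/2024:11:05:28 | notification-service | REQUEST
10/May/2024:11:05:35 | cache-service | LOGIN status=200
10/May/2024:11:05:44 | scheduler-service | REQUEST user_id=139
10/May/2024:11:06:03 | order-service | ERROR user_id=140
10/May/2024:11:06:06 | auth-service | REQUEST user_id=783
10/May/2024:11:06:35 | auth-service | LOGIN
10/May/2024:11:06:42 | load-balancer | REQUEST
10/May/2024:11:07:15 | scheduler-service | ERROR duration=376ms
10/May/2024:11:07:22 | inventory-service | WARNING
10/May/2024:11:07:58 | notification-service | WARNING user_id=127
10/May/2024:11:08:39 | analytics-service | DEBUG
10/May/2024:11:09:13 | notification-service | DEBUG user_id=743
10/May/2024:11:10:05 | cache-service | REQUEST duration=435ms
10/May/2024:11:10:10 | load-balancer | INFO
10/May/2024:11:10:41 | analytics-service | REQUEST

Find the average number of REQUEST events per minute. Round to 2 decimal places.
0.73

To calculate the rate:

1. Count total REQUEST events: 8
2. Total time period: 11 minutes
3. Rate = 8 / 11 = 0.73 events per minute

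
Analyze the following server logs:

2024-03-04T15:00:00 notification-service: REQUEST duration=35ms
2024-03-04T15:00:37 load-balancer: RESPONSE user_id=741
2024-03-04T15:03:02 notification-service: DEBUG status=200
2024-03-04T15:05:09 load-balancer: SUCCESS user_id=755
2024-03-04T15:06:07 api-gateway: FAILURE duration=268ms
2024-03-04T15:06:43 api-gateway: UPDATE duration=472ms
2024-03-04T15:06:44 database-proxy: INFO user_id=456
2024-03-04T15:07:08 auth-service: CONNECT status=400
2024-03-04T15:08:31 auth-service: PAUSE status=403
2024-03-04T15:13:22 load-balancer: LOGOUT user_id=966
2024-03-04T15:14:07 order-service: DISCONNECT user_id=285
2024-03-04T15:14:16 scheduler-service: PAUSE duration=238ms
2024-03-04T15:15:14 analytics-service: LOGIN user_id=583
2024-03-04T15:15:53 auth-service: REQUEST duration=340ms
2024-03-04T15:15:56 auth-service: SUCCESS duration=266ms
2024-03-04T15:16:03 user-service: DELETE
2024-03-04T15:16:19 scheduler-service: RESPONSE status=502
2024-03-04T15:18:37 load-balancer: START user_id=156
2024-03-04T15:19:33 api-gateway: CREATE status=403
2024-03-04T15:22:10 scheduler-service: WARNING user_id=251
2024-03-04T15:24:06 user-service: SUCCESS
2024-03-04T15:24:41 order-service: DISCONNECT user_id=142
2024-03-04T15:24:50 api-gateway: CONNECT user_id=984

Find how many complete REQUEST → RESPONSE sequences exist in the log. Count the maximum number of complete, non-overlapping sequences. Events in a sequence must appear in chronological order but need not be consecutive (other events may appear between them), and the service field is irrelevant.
2

To count sequences:

1. Look for pattern: REQUEST → RESPONSE
2. Greedily scan the log in chronological order, matching each sequence element in turn (ignoring service)
3. Each time the full pattern completes, increment the count and restart matching from the next event
4. Complete non-overlapping sequences found: 2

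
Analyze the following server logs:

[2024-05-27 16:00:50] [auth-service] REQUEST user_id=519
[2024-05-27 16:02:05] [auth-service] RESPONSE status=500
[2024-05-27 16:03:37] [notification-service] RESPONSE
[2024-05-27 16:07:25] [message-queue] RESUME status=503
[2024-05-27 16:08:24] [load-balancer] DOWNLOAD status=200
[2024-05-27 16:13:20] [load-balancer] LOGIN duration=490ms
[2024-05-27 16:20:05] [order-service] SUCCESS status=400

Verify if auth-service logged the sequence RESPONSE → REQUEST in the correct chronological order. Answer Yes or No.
No

To verify sequence order:

1. Find all events in sequence RESPONSE → REQUEST for auth-service
2. Extract their timestamps
3. Check if timestamps are in ascending order
4. Result: No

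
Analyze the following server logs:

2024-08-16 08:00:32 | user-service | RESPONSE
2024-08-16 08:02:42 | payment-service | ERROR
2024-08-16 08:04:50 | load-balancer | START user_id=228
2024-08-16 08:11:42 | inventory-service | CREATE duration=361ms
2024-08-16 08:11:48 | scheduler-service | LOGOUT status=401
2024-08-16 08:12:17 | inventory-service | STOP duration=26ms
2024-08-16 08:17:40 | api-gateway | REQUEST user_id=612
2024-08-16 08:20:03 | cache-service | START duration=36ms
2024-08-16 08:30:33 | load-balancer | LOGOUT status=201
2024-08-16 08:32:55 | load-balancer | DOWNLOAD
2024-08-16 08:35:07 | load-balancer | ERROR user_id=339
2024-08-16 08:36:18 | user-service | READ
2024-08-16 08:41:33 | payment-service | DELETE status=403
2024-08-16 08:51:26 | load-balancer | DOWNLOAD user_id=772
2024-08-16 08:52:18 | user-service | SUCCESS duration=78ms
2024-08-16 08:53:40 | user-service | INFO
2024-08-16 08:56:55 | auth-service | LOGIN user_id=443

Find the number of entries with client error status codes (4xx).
2

To find matching entries:

1. Pattern to match: client error status codes (4xx)
2. Scan each log entry for the pattern
3. Count matches: 2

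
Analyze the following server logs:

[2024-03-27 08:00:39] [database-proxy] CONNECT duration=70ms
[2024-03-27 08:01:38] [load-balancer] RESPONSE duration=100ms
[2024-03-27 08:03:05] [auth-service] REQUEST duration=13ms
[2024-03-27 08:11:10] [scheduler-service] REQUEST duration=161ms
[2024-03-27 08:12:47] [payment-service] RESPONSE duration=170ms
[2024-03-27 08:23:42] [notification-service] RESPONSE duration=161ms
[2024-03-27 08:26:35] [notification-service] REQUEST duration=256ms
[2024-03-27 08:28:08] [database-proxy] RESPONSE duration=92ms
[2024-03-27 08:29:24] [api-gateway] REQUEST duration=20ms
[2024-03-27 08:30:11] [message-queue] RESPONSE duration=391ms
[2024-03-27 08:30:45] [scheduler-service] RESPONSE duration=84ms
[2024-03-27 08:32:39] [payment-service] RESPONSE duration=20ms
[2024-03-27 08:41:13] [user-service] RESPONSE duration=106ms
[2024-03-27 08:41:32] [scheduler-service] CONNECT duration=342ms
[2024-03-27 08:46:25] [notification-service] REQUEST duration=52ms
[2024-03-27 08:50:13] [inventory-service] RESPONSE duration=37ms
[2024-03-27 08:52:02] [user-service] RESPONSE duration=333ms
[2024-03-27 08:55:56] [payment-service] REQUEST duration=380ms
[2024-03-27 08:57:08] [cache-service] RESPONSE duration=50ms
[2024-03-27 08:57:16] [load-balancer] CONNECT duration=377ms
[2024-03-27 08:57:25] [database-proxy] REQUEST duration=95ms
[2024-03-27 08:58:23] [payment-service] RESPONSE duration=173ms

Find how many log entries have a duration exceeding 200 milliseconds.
6

To count timeouts:

1. Threshold: 200ms
2. Extract duration from each log entry
3. Count entries where duration > 200
4. Timeout count: 6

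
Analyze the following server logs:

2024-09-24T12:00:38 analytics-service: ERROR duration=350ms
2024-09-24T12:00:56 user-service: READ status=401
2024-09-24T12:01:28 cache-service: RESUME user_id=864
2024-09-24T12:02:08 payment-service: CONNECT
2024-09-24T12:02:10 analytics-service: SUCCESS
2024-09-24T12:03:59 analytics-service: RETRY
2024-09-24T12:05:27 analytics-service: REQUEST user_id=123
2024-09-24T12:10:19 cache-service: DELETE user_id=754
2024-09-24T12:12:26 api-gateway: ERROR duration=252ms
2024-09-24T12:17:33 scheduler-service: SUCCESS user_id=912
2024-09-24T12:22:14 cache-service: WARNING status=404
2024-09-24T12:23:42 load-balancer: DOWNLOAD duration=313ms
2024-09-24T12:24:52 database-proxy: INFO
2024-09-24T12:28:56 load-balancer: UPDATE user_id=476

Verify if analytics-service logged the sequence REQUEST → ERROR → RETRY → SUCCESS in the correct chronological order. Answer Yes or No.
No

To verify sequence order:

1. Find all events in sequence REQUEST → ERROR → RETRY → SUCCESS for analytics-service
2. Extract their timestamps
3. Check if timestamps are in ascending order
4. Result: No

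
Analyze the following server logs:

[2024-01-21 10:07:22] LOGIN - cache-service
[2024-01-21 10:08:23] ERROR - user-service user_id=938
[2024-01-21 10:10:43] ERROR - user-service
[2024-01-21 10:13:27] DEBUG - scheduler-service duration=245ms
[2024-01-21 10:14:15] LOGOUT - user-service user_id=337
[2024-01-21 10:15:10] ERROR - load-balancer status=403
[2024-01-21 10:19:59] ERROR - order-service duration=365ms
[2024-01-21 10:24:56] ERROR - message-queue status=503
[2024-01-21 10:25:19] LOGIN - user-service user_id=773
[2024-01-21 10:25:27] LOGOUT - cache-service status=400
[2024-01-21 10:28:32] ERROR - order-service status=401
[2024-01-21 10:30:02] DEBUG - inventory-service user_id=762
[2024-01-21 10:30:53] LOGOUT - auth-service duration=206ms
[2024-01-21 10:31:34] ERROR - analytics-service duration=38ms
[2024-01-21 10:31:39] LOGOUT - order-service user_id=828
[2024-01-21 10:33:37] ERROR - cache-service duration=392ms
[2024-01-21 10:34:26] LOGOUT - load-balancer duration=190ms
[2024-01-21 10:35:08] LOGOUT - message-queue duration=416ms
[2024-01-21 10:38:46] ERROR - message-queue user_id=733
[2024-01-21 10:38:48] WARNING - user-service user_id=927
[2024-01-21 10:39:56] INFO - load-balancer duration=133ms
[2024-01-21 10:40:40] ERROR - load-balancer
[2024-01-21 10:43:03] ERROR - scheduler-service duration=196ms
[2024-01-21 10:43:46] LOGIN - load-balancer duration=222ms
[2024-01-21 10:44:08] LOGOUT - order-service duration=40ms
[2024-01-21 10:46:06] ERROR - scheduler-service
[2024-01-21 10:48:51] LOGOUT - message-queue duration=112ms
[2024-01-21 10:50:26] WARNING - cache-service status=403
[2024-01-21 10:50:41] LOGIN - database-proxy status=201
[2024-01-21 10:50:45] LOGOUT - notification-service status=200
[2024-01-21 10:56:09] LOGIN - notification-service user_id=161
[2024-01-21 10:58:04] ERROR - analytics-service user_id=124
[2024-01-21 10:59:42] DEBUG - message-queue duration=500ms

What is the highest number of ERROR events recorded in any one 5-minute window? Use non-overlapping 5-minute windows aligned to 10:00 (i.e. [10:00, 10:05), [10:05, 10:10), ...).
2

To find the burst window:

1. Divide the log period into non-overlapping 5-minute windows starting at 10:00
2. Count ERROR events in each window
3. Find the window with maximum count
4. Maximum events in a window: 2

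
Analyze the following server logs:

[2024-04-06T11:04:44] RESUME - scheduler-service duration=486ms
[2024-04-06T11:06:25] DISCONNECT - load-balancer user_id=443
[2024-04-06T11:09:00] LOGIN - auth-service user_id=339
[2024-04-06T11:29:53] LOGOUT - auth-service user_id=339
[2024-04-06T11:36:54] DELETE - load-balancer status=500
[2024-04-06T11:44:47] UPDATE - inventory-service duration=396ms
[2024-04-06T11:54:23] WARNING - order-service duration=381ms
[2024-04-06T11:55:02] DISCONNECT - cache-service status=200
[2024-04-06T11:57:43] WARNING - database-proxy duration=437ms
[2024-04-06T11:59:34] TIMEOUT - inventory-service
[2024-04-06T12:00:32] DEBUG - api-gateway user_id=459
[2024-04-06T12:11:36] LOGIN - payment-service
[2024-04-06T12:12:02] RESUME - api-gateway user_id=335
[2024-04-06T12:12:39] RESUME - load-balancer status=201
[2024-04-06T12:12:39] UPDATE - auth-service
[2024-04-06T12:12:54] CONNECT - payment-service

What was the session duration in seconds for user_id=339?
1253

To calculate session duration:

1. Find LOGIN event for user_id=339: 2024-04-06T11:09:00
2. Find LOGOUT event for user_id=339: 2024-04-06T11:29:53
3. Session duration: 2024-04-06T11:29:53 - 2024-04-06T11:09:00 = 1253 seconds (20 minutes)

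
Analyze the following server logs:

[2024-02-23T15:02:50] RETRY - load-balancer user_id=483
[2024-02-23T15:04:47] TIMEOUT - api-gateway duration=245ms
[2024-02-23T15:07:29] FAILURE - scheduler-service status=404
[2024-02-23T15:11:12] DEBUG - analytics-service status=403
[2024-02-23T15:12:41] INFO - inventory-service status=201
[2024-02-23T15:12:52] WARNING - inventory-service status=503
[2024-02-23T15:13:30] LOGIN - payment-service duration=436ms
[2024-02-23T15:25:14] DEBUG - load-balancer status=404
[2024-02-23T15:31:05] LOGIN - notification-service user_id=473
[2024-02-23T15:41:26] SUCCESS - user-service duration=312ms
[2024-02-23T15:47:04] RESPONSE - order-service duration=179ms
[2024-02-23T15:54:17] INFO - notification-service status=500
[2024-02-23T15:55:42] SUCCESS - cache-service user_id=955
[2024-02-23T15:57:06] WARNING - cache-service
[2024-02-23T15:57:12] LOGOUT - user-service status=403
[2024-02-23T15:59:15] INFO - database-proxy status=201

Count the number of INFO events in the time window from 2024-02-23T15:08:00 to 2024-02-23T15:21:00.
1

To count events in the time window:

1. Window boundaries: 2024-02-23T15:08:00 to 2024-02-23T15:21:00
2. Filter for INFO events within this window
3. Count matching events: 1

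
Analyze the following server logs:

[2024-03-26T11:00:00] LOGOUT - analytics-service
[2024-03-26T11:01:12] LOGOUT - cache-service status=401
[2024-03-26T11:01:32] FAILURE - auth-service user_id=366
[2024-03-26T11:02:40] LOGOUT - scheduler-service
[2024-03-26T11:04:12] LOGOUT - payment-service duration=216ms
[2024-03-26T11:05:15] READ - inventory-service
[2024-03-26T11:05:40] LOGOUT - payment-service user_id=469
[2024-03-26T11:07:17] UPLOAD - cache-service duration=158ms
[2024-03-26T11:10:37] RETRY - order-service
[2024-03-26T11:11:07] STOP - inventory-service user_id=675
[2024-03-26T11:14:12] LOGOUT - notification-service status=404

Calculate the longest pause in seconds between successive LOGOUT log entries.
512

To find the longest gap:

1. Extract all LOGOUT events in chronological order
2. Calculate time differences between consecutive events
3. Find the maximum difference
4. Longest gap: 512 seconds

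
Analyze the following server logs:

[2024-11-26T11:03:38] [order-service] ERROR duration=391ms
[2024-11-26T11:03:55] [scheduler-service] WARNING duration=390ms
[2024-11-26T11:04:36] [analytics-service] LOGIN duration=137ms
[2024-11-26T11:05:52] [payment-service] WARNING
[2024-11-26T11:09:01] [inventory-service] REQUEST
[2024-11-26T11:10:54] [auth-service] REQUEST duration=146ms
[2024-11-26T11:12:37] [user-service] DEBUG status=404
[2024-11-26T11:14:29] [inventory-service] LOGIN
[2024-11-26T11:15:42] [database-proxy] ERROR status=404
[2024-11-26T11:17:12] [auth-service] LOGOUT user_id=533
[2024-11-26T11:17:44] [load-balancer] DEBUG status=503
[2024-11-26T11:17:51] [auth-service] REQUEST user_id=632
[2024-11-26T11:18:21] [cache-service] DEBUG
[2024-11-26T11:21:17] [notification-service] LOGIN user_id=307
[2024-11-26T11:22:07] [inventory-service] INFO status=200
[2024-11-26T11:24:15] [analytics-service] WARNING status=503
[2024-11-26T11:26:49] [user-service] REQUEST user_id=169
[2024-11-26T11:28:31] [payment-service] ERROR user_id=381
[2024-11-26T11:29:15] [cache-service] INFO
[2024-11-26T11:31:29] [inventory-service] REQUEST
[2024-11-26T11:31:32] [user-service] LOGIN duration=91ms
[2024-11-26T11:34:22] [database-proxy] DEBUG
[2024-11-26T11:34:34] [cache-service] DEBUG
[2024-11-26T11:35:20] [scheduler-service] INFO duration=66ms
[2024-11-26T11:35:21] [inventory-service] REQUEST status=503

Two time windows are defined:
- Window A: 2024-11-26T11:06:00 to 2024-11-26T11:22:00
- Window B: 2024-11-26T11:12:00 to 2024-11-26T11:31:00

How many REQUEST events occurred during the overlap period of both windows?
1

To find overlap events:

1. Window A: 2024-11-26T11:06:00 to 2024-11-26T11:22:00
2. Window B: 2024-11-26T11:12:00 to 2024-11-26T11:31:00
3. Overlap period: 2024-11-26T11:12:00 to 2024-11-26T11:22:00
4. Count REQUEST events in overlap: 1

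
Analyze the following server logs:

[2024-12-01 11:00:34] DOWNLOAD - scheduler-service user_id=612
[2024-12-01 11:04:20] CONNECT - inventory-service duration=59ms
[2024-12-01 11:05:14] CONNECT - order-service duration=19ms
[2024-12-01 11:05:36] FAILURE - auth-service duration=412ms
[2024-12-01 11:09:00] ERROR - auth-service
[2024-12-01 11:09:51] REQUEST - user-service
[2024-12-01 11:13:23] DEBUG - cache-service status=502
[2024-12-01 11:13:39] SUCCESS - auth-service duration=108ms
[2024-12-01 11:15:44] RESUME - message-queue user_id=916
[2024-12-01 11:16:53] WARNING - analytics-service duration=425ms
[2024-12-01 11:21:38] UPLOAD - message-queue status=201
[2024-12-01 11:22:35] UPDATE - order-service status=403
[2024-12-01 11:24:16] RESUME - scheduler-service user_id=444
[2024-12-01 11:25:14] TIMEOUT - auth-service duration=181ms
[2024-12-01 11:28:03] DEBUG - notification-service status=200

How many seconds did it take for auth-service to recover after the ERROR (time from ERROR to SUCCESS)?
279

To calculate recovery time:

1. Find ERROR event for auth-service: 2024-12-01 11:09:00
2. Find next SUCCESS event for auth-service: 2024-12-01 11:13:39
3. Recovery time: 2024-12-01 11:13:39 - 2024-12-01 11:09:00 = 279 seconds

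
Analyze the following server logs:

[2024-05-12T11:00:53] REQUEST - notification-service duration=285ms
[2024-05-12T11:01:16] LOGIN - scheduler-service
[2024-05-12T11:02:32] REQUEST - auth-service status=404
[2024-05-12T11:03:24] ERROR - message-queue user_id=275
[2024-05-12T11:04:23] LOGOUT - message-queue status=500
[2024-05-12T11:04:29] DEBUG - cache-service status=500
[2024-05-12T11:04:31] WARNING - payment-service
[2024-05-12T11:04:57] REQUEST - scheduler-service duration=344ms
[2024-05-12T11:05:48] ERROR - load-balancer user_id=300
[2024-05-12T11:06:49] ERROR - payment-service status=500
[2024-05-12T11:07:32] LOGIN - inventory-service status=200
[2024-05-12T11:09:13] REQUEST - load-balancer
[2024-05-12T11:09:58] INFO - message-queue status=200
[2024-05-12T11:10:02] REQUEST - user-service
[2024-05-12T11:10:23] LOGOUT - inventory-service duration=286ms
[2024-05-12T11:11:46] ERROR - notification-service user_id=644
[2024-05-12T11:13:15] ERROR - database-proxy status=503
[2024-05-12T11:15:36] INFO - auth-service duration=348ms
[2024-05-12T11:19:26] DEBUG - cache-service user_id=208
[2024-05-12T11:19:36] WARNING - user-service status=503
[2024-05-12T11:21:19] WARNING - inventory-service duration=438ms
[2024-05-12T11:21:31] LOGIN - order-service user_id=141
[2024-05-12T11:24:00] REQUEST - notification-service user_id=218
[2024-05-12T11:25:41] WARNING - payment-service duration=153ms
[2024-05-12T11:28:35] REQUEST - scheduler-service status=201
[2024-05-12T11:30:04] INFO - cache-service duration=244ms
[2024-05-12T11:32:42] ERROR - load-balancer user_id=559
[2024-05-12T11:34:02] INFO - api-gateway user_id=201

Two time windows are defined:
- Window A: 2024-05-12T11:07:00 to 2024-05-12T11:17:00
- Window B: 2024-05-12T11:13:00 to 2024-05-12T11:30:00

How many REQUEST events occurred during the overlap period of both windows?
0

To find overlap events:

1. Window A: 2024-05-12T11:07:00 to 2024-05-12T11:17:00
2. Window B: 2024-05-12T11:13:00 to 2024-05-12T11:30:00
3. Overlap period: 2024-05-12T11:13:00 to 2024-05-12T11:17:00
4. Count REQUEST events in overlap: 0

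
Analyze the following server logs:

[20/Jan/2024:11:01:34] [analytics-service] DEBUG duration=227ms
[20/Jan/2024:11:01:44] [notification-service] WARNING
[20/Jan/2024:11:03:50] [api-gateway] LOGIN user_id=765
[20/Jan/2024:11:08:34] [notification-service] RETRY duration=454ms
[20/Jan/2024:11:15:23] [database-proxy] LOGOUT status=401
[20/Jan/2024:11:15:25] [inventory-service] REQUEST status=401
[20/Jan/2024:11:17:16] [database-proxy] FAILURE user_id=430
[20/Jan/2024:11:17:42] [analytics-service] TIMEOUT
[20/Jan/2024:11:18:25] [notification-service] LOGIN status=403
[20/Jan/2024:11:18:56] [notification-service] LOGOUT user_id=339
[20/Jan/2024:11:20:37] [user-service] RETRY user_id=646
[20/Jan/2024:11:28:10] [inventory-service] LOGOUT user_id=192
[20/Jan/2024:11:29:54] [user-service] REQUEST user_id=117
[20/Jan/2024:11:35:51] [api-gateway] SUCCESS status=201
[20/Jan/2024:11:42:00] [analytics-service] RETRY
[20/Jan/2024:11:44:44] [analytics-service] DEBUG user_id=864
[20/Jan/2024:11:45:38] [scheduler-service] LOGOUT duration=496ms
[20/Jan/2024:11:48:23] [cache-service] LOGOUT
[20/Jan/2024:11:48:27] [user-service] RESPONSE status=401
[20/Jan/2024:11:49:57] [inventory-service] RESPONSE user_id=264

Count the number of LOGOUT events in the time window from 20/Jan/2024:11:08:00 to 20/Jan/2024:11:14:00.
0

To count events in the time window:

1. Window boundaries: 20/Jan/2024:11:08:00 to 20/Jan/2024:11:14:00
2. Filter for LOGOUT events within this window
3. Count matching events: 0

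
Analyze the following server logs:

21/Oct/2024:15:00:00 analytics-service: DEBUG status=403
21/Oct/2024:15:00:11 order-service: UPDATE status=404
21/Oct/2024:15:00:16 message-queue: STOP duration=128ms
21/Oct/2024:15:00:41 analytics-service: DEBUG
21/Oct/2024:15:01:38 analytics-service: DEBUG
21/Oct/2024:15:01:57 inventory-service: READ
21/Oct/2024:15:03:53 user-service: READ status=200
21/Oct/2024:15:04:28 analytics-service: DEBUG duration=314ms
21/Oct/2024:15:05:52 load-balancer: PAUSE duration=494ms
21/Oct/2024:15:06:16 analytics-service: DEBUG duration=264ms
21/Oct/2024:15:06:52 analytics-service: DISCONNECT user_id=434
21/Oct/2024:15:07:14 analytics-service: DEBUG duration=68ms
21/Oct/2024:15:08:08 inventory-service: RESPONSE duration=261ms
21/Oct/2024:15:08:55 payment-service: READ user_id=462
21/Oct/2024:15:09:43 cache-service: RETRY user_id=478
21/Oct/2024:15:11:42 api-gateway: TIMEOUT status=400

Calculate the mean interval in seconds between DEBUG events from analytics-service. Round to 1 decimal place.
86.8

To calculate average interval:

1. Find all DEBUG events for analytics-service in order
2. Calculate time gaps between consecutive events
3. Compute mean of gaps: 434 / 5 = 86.8 seconds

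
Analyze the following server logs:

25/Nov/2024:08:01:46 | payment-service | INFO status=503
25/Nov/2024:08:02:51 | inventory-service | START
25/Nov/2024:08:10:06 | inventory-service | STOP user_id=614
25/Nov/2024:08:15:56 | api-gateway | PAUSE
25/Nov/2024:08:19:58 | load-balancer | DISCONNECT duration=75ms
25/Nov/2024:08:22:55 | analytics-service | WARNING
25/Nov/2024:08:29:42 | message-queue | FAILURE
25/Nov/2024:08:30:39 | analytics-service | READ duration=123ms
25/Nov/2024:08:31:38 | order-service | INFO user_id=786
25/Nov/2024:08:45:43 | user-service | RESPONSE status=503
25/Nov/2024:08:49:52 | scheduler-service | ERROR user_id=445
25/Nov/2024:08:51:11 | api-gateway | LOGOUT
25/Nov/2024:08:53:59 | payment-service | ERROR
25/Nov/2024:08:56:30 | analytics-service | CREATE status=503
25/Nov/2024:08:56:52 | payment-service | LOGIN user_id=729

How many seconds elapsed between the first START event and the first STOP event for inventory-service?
435

To find the time between events:

1. Locate the first START event for inventory-service: 25/Nov/2024:08:02:51
2. Locate the first STOP event for inventory-service: 25/Nov/2024:08:10:06
3. Calculate the difference: 25/Nov/2024:08:10:06 - 25/Nov/2024:08:02:51 = 435 seconds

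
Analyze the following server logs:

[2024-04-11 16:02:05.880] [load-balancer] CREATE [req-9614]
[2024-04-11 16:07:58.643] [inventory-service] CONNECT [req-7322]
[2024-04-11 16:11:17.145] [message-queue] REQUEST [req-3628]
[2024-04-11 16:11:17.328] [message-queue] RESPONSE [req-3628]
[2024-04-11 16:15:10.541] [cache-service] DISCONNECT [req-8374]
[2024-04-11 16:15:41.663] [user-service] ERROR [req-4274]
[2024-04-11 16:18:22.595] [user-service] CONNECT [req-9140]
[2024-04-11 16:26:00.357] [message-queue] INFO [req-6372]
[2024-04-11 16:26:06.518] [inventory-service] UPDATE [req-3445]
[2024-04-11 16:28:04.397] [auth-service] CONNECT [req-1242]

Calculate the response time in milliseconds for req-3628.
183

To calculate latency:

1. Find REQUEST with id req-3628: 2024-04-11 16:11:17.145
2. Find RESPONSE with id req-3628: 2024-04-11 16:11:17.328
3. Latency: 2024-04-11 16:11:17.328 - 2024-04-11 16:11:17.145 = 183ms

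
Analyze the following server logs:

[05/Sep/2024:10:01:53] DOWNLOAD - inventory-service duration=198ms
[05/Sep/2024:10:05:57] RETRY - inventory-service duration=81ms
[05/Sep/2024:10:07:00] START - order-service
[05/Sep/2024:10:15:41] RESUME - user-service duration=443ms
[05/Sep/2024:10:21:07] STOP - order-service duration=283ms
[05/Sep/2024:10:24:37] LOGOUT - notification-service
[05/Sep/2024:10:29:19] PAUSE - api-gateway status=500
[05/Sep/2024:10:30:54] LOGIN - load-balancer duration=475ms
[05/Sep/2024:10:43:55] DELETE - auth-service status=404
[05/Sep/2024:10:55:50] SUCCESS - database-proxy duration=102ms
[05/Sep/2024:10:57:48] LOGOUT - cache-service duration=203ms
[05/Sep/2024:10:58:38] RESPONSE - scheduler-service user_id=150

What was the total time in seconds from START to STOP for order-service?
847

To calculate state duration:

1. Find START event for order-service: 05/Sep/2024:10:07:00
2. Find STOP event for order-service: 05/Sep/2024:10:21:07
3. Calculate duration: 05/Sep/2024:10:21:07 - 05/Sep/2024:10:07:00 = 847 seconds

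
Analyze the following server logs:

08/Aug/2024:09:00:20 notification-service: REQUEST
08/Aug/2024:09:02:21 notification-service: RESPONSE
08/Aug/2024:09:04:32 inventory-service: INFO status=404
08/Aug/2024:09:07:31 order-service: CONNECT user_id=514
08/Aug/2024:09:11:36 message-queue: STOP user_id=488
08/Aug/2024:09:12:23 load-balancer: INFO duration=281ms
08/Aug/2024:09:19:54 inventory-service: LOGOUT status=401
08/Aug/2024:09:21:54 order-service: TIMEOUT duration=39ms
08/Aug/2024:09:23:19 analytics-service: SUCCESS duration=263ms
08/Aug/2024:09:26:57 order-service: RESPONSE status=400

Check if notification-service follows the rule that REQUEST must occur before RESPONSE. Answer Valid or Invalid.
Valid

To validate ordering:

1. Required order: REQUEST → RESPONSE
2. Rule: REQUEST must occur before RESPONSE
3. Check actual order of events for notification-service
4. Result: Valid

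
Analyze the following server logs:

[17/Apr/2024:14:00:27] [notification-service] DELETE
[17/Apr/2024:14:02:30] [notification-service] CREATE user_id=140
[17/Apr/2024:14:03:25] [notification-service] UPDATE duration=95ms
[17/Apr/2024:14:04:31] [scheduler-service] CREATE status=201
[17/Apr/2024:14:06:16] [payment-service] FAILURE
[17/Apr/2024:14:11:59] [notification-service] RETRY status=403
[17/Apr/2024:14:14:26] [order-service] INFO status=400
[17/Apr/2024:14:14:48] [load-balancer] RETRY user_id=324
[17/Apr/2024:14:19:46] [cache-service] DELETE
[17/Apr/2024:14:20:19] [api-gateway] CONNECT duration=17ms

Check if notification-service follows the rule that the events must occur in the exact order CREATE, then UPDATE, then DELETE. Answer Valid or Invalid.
Invalid

To validate ordering:

1. Required order: CREATE → UPDATE → DELETE
2. Rule: the events must occur in the exact order CREATE, then UPDATE, then DELETE
3. Check actual order of events for notification-service
4. Result: Invalid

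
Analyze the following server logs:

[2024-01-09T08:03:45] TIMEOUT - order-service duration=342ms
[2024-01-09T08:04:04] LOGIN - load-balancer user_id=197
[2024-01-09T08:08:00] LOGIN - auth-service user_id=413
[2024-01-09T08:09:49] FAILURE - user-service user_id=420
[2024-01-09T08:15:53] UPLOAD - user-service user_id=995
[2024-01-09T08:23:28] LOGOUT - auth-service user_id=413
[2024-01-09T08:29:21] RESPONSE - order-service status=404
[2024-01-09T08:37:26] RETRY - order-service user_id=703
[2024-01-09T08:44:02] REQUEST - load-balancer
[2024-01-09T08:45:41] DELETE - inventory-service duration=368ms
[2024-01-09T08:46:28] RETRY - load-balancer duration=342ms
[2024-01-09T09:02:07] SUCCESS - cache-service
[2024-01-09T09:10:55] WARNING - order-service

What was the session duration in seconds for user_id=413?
928

To calculate session duration:

1. Find LOGIN event for user_id=413: 2024-01-09T08:08:00
2. Find LOGOUT event for user_id=413: 2024-01-09T08:23:28
3. Session duration: 2024-01-09T08:23:28 - 2024-01-09T08:08:00 = 928 seconds (15 minutes)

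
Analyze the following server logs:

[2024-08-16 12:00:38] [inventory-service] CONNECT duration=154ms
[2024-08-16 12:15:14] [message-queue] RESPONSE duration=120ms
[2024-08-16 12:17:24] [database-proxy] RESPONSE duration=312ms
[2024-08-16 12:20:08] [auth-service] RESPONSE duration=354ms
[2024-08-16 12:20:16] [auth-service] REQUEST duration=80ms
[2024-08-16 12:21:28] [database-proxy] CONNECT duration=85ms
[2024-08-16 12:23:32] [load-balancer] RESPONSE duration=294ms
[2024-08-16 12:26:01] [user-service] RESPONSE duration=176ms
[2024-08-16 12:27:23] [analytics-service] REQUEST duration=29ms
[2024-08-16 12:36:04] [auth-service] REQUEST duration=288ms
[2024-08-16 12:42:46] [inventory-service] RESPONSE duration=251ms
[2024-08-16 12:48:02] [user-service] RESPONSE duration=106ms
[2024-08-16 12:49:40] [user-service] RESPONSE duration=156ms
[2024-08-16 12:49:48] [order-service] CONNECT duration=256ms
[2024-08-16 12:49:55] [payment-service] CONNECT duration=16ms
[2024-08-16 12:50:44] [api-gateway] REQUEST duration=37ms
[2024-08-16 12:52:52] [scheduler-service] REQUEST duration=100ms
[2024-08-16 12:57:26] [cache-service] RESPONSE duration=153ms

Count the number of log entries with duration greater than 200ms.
6

To count timeouts:

1. Threshold: 200ms
2. Extract duration from each log entry
3. Count entries where duration > 200
4. Timeout count: 6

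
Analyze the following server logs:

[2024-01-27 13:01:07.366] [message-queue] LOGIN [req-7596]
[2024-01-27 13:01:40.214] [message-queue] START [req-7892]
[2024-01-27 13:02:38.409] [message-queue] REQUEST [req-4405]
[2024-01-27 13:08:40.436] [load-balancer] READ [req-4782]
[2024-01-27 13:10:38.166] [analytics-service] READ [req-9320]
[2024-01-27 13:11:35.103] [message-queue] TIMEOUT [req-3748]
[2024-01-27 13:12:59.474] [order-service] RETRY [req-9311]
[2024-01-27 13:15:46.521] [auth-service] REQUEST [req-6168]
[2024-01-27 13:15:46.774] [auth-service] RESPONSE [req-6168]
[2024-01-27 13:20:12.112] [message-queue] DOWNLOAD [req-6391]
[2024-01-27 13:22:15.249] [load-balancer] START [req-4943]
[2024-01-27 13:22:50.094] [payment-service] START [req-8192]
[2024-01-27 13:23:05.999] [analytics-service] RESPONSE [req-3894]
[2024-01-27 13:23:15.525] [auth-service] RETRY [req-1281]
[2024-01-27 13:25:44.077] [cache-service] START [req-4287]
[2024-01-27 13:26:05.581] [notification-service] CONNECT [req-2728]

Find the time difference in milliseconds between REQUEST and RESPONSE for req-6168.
253

To calculate latency:

1. Find REQUEST with id req-6168: 2024-01-27 13:15:46.521
2. Find RESPONSE with id req-6168: 2024-01-27 13:15:46.774
3. Latency: 2024-01-27 13:15:46.774 - 2024-01-27 13:15:46.521 = 253ms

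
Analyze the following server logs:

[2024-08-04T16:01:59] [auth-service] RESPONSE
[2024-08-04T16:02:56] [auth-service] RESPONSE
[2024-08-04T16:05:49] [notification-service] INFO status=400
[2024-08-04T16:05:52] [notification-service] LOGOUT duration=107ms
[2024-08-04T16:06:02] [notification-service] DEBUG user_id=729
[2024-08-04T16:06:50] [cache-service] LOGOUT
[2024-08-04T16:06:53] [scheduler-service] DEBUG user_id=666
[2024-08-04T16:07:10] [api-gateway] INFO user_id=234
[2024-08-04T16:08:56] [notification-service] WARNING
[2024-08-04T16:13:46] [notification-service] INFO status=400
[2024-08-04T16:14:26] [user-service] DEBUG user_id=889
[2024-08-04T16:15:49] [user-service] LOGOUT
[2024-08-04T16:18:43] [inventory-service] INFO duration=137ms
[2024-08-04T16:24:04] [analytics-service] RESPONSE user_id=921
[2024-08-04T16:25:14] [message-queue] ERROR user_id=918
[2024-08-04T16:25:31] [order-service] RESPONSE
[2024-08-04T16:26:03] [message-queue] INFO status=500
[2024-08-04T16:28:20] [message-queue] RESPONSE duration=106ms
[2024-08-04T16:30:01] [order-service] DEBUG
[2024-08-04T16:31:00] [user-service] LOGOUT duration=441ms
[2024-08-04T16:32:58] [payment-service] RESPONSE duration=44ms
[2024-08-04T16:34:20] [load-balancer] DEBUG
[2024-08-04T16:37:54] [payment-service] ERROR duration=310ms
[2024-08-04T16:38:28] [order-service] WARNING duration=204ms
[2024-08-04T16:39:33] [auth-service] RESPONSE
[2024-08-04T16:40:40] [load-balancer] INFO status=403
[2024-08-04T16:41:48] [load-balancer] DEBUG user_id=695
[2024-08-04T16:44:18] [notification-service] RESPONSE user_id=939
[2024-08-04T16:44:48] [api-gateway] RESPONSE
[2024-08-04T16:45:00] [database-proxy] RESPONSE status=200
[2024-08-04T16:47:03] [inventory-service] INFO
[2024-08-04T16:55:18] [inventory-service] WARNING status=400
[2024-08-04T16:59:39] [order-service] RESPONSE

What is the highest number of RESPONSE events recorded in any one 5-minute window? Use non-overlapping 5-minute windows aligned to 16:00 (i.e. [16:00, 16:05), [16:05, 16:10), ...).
2

To find the burst window:

1. Divide the log period into non-overlapping 5-minute windows starting at 16:00
2. Count RESPONSE events in each window
3. Find the window with maximum count
4. Maximum events in a window: 2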